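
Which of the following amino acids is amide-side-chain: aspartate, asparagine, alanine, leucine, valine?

Only N (asparagine) and Q (glutamine) carry a side-chain carboxamide.
Of the listed options, only asparagine belongs to this group.

asparagine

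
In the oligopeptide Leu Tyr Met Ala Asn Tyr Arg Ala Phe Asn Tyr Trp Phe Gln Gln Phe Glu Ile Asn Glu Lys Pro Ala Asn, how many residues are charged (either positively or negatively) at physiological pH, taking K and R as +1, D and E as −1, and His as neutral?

4

Charged side chains at pH ~7.4: K, R (positive); D, E (negative).
Matching residues: Arg7, Glu17, Glu20, Lys21.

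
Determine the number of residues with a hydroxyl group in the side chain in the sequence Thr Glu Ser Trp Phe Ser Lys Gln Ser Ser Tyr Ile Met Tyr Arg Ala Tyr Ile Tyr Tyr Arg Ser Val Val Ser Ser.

13

S, T, and Y are the three residues with a side-chain hydroxyl.
Matching residues: Thr1, Ser3, Ser6, Ser9, Ser10, Tyr11, Tyr14, Tyr17, Tyr19, Tyr20, Ser22, Ser25, Ser26.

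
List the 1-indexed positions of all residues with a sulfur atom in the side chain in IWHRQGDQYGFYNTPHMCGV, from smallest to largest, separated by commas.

17, 18

The sulfur-bearing residues are cysteine (–SH) and methionine (–S–CH₃).
Matching residues: M17, C18.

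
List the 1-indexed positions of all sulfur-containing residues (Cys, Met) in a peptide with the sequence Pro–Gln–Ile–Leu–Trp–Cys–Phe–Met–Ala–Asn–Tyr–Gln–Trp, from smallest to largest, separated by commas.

Matching residues: Cys6, Met8.

6, 8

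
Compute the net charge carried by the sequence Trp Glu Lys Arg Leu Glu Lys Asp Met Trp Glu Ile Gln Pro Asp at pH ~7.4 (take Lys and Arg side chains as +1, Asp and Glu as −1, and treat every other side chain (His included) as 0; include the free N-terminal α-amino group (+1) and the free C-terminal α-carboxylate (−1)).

-2

Positive (K, R): Lys3, Arg4, Lys7 → +3.
Negative (D, E): Glu2, Glu6, Asp8, Glu11, Asp15 → −5.
The N-terminus (+1) and C-terminus (−1) cancel.
Net charge = (+3) + (−5) = −2.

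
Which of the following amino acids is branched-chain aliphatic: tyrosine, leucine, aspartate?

The BCAAs are Val, Leu, and Ile — aliphatic side chains with a branch point.
Of the listed options, only leucine belongs to this group.

leucine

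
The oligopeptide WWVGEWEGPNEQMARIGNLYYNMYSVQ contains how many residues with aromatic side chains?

6

Phenylalanine (F), tryptophan (W), and tyrosine (Y) have aromatic ring side chains.
Matching residues: W1, W2, W6, Y20, Y21, Y24.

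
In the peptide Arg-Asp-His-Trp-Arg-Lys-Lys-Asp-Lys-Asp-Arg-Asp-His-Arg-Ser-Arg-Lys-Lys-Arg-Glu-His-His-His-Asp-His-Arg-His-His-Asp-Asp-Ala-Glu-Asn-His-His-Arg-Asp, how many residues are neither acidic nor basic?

Acidic: D, E. Basic: K, R, H. All other residues are neither.
Matching residues: Trp4, Ser15, Ala31, Asn33.

4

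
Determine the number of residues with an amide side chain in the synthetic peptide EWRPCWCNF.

1

Asparagine (N) and glutamine (Q) have uncharged amide side chains.
Matching residues: N8.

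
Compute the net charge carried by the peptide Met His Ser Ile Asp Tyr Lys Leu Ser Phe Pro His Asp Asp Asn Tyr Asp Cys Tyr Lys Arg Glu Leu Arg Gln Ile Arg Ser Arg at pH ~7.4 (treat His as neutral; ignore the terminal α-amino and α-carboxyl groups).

At pH ~7.4 the Lys and Arg side chains are protonated (+1), the Asp and Glu side chains are deprotonated (−1), and with His taken as neutral all other side chains carry no charge.
Positive (K, R): Lys7, Lys20, Arg21, Arg24, Arg27, Arg29 → +6.
Negative (D, E): Asp5, Asp13, Asp14, Asp17, Glu22 → −5.
Net charge = (+6) + (−5) = +1.

+1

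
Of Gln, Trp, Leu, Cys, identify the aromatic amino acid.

Trp

Phenylalanine (F), tryptophan (W), and tyrosine (Y) have aromatic ring side chains.
Of the listed options, only Trp belongs to this group.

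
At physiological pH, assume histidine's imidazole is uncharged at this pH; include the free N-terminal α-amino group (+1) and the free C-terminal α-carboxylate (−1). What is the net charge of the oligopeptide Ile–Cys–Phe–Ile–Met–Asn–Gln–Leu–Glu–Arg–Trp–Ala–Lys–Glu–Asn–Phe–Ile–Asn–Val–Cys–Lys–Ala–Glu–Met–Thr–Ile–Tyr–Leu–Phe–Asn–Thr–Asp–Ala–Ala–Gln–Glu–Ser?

-2

Near pH 7.4, K and R contribute +1 each, D and E contribute −1 each, and every other side chain (His included, as stated) is uncharged.
Positive (K, R): Arg10, Lys13, Lys21 → +3.
Negative (D, E): Glu9, Glu14, Glu23, Asp32, Glu36 → −5.
The N-terminus (+1) and C-terminus (−1) cancel.
Net charge = (+3) + (−5) = −2.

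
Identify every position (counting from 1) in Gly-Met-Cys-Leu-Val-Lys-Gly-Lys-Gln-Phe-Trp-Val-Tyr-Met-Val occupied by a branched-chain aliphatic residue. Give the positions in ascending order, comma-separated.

The BCAAs are Val, Leu, and Ile — aliphatic side chains with a branch point.
Matching residues: Leu4, Val5, Val12, Val15.

4, 5, 12, 15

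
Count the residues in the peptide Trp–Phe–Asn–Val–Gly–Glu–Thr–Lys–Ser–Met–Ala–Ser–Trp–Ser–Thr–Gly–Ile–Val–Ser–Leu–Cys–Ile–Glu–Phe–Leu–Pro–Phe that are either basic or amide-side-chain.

Basic: H, K, R. Amide-side-chain: N, Q.
Basic residues here: Lys8 (1).
Amide-side-chain residues here: Asn3 (1).
The two groups share no amino acid, so total = 1 + 1 = 2.

2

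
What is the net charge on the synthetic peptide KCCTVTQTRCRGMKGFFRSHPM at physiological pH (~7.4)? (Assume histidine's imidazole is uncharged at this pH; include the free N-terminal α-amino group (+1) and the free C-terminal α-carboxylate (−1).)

Near pH 7.4, K and R contribute +1 each, D and E contribute −1 each, and every other side chain (His included, as stated) is uncharged.
Positive (K, R): K1, R9, R11, K14, R18 → +5.
Negative (D, E): none → −0.
The N-terminus (+1) and C-terminus (−1) cancel.
Net charge = (+5) + (−0) = +5.

+5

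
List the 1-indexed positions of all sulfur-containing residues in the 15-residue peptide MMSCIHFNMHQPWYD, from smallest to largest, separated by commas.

Cysteine (C, thiol) and methionine (M, thioether) are the two sulfur-containing amino acids.
Matching residues: M1, M2, C4, M9.

1, 2, 4, 9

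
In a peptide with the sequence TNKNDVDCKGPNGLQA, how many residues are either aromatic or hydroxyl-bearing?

1

Aromatic: F, W, Y. Hydroxyl-bearing: S, T, Y.
Aromatic residues here: none (0).
Hydroxyl-bearing residues here: T1 (1).
(Y belongs to both groups, but none appear in this sequence.) Total = 0 + 1 = 1.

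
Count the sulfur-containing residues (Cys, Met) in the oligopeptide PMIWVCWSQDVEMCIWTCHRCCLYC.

Matching residues: M2, C6, M13, C14, C18, C21, C22, C25.

8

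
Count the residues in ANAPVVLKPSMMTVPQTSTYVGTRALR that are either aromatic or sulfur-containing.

Aromatic: F, W, Y. Sulfur-containing: C, M.
Aromatic residues here: Y20 (1).
Sulfur-containing residues here: M11, M12 (2).
The two groups share no amino acid, so total = 1 + 2 = 3.

3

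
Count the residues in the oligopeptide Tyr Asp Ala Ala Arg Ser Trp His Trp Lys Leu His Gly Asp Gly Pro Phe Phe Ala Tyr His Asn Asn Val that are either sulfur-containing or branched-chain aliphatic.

Sulfur-containing: C, M. Branched-chain aliphatic: I, L, V.
Sulfur-containing residues here: none (0).
Branched-chain aliphatic residues here: Leu11, Val24 (2).
The two groups share no amino acid, so total = 0 + 2 = 2.

2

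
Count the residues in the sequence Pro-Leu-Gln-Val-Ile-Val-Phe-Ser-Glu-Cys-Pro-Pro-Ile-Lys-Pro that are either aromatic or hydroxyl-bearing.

2

Aromatic: F, W, Y. Hydroxyl-bearing: S, T, Y.
Aromatic residues here: Phe7 (1).
Hydroxyl-bearing residues here: Ser8 (1).
(Y belongs to both groups, but none appear in this sequence.) Total = 1 + 1 = 2.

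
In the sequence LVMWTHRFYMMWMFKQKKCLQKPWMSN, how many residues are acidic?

0

Only D (aspartate) and E (glutamate) carry a side-chain carboxylic acid.
None of the 27 residues belong to this group.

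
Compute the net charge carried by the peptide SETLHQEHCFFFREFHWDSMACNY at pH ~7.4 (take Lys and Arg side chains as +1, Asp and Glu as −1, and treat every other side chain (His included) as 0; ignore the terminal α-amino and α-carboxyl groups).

-3

Positive (K, R): R13 → +1.
Negative (D, E): E2, E7, E14, D18 → −4.
Net charge = (+1) + (−4) = −3.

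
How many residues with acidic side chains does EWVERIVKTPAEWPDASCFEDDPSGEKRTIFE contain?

Only D (aspartate) and E (glutamate) carry a side-chain carboxylic acid.
Matching residues: E1, E4, E12, D15, E20, D21, D22, E26, E32.

9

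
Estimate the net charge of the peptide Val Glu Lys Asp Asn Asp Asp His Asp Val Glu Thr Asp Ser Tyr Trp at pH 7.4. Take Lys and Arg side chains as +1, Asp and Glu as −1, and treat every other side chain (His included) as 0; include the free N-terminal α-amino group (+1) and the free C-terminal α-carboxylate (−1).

Positive (K, R): Lys3 → +1.
Negative (D, E): Glu2, Asp4, Asp6, Asp7, Asp9, Glu11, Asp13 → −7.
The N-terminus (+1) and C-terminus (−1) cancel.
Net charge = (+1) + (−7) = −6.

-6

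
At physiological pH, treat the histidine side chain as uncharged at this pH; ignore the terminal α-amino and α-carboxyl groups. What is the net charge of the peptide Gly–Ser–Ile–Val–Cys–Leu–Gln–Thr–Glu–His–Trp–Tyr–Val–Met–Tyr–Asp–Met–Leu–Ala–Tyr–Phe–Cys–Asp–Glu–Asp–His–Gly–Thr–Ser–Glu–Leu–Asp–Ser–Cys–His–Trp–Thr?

-7

Near pH 7.4, K and R contribute +1 each, D and E contribute −1 each, and every other side chain (His included, as stated) is uncharged.
Positive (K, R): none → +0.
Negative (D, E): Glu9, Asp16, Asp23, Glu24, Asp25, Glu30, Asp32 → −7.
Net charge = (+0) + (−7) = −7.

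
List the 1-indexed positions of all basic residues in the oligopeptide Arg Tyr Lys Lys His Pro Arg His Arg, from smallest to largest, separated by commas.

The basic amino acids are Lys (K), Arg (R), and His (H).
Matching residues: Arg1, Lys3, Lys4, His5, Arg7, His8, Arg9.

1, 3, 4, 5, 7, 8, 9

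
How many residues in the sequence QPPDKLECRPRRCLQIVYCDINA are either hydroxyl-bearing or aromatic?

Hydroxyl-bearing: S, T, Y. Aromatic: F, W, Y.
Hydroxyl-bearing residues here: Y18 (1).
Aromatic residues here: Y18 (1).
Y is in both groups, so the 1 Y residue must not be double-counted.
Total = 1 + 1 − 1 = 1.

1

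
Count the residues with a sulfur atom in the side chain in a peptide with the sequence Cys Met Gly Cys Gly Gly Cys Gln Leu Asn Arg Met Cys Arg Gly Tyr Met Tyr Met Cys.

9

Only Cys (C) and Met (M) have a sulfur atom in the side chain.
Matching residues: Cys1, Met2, Cys4, Cys7, Met12, Cys13, Met17, Met19, Cys20.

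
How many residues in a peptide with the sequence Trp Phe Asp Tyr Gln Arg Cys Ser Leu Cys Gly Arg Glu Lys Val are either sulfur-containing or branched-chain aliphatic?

Sulfur-containing: C, M. Branched-chain aliphatic: I, L, V.
Sulfur-containing residues here: Cys7, Cys10 (2).
Branched-chain aliphatic residues here: Leu9, Val15 (2).
The two groups share no amino acid, so total = 2 + 2 = 4.

4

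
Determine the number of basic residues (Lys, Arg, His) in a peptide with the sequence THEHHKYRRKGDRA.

Matching residues: H2, H4, H5, K6, R8, R9, K10, R13.

8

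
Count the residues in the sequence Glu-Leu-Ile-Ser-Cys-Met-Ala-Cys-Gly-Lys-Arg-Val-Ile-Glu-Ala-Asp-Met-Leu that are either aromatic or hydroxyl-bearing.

Aromatic: F, W, Y. Hydroxyl-bearing: S, T, Y.
Aromatic residues here: none (0).
Hydroxyl-bearing residues here: Ser4 (1).
(Y belongs to both groups, but none appear in this sequence.) Total = 0 + 1 = 1.

1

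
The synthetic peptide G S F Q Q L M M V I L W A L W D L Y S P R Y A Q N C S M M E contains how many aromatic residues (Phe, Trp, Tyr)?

5

Matching residues: F3, W12, W15, Y18, Y22.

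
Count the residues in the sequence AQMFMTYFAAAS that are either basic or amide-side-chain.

Basic: H, K, R. Amide-side-chain: N, Q.
Basic residues here: none (0).
Amide-side-chain residues here: Q2 (1).
The two groups share no amino acid, so total = 0 + 1 = 1.

1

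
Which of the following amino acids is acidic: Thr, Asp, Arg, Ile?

The acidic residues are Asp (D) and Glu (E), whose side chains end in a carboxylate group.
Of the listed options, only Asp belongs to this group.

Asp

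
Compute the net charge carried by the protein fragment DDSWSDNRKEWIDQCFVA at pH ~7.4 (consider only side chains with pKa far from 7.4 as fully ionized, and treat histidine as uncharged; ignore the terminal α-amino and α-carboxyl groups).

-3

The side chains ionized at physiological pH are Lys/Arg (+1) and Asp/Glu (−1); with His treated as neutral, nothing else contributes.
Positive (K, R): R8, K9 → +2.
Negative (D, E): D1, D2, D6, E10, D13 → −5.
Net charge = (+2) + (−5) = −3.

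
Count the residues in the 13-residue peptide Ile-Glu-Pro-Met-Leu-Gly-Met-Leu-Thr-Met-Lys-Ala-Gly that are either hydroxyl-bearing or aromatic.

Hydroxyl-bearing: S, T, Y. Aromatic: F, W, Y.
Hydroxyl-bearing residues here: Thr9 (1).
Aromatic residues here: none (0).
(Y belongs to both groups, but none appear in this sequence.) Total = 1 + 0 = 1.

1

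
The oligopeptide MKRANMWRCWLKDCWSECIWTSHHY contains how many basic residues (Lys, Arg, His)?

Matching residues: K2, R3, R8, K12, H23, H24.

6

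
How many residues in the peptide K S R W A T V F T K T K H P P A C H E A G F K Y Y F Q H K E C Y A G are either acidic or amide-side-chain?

Acidic: D, E. Amide-side-chain: N, Q.
Acidic residues here: E19, E30 (2).
Amide-side-chain residues here: Q27 (1).
The two groups share no amino acid, so total = 2 + 1 = 3.

3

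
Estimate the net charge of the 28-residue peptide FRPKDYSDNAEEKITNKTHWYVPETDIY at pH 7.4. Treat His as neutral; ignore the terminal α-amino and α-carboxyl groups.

-2

At pH ~7.4 the Lys and Arg side chains are protonated (+1), the Asp and Glu side chains are deprotonated (−1), and with His taken as neutral all other side chains carry no charge.
Positive (K, R): R2, K4, K13, K17 → +4.
Negative (D, E): D5, D8, E11, E12, E24, D26 → −6.
Net charge = (+4) + (−6) = −2.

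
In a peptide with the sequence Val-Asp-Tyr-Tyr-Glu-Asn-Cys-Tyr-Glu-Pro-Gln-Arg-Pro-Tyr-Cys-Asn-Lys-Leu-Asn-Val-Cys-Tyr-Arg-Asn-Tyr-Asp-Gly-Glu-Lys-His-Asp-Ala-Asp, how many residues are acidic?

7

Only D (aspartate) and E (glutamate) carry a side-chain carboxylic acid.
Matching residues: Asp2, Glu5, Glu9, Asp26, Glu28, Asp31, Asp33.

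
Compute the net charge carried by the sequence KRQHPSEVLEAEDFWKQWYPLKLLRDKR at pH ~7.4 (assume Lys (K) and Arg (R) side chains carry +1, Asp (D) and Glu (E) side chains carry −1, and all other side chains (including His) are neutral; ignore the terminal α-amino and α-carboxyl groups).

Positive (K, R): K1, R2, K16, K22, R25, K27, R28 → +7.
Negative (D, E): E7, E10, E12, D13, D26 → −5.
Net charge = (+7) + (−5) = +2.

+2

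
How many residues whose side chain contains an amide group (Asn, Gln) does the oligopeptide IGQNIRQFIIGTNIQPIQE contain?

Matching residues: Q3, N4, Q7, N13, Q15, Q18.

6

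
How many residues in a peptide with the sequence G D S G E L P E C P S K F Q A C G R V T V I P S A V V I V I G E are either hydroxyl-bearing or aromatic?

5

Hydroxyl-bearing: S, T, Y. Aromatic: F, W, Y.
Hydroxyl-bearing residues here: S3, S11, T20, S24 (4).
Aromatic residues here: F13 (1).
(Y belongs to both groups, but none appear in this sequence.) Total = 4 + 1 = 5.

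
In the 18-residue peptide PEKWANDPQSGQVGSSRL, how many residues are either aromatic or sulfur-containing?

Aromatic: F, W, Y. Sulfur-containing: C, M.
Aromatic residues here: W4 (1).
Sulfur-containing residues here: none (0).
The two groups share no amino acid, so total = 1 + 0 = 1.

1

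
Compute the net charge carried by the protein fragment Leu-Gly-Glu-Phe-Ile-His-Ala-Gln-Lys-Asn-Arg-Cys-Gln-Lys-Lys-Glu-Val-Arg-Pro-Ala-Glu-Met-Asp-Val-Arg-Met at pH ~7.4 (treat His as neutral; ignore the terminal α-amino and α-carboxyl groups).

The side chains ionized at physiological pH are Lys/Arg (+1) and Asp/Glu (−1); with His treated as neutral, nothing else contributes.
Positive (K, R): Lys9, Arg11, Lys14, Lys15, Arg18, Arg25 → +6.
Negative (D, E): Glu3, Glu16, Glu21, Asp23 → −4.
Net charge = (+6) + (−4) = +2.

+2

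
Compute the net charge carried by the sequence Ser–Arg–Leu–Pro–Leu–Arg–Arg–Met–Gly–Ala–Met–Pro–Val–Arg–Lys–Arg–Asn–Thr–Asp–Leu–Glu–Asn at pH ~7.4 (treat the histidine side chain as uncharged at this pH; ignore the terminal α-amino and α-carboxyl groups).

+4

At pH ~7.4 the Lys and Arg side chains are protonated (+1), the Asp and Glu side chains are deprotonated (−1), and with His taken as neutral all other side chains carry no charge.
Positive (K, R): Arg2, Arg6, Arg7, Arg14, Lys15, Arg16 → +6.
Negative (D, E): Asp19, Glu21 → −2.
Net charge = (+6) + (−2) = +4.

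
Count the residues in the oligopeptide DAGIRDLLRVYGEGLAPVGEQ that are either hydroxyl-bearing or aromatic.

Hydroxyl-bearing: S, T, Y. Aromatic: F, W, Y.
Hydroxyl-bearing residues here: Y11 (1).
Aromatic residues here: Y11 (1).
Y is in both groups, so the 1 Y residue must not be double-counted.
Total = 1 + 1 − 1 = 1.

1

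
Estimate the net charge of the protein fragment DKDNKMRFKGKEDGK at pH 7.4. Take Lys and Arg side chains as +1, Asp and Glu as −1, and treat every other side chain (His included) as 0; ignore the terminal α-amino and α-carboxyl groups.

+2

Positive (K, R): K2, K5, R7, K9, K11, K15 → +6.
Negative (D, E): D1, D3, E12, D13 → −4.
Net charge = (+6) + (−4) = +2.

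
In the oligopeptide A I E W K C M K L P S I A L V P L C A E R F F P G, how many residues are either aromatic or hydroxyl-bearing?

4

Aromatic: F, W, Y. Hydroxyl-bearing: S, T, Y.
Aromatic residues here: W4, F22, F23 (3).
Hydroxyl-bearing residues here: S11 (1).
(Y belongs to both groups, but none appear in this sequence.) Total = 3 + 1 = 4.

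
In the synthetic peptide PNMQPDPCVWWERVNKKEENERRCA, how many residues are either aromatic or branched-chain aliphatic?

Aromatic: F, W, Y. Branched-chain aliphatic: I, L, V.
Aromatic residues here: W10, W11 (2).
Branched-chain aliphatic residues here: V9, V14 (2).
The two groups share no amino acid, so total = 2 + 2 = 4.

4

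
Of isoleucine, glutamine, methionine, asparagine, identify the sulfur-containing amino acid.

methionine

Only Cys (C) and Met (M) have a sulfur atom in the side chain.
Of the listed options, only methionine belongs to this group.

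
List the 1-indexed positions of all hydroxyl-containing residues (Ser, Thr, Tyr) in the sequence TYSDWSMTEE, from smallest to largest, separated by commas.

1, 2, 3, 6, 8

Matching residues: T1, Y2, S3, S6, T8.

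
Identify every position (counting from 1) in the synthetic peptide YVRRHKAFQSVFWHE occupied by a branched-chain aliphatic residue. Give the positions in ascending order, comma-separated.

Matching residues: V2, V11.

2, 11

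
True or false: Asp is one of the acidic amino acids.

The acidic residues are Asp (D) and Glu (E), whose side chains end in a carboxylate group.
Aspartate is in this group.

True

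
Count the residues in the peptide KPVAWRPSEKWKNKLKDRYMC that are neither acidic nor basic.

12

Acidic: D, E. Basic: K, R, H. All other residues are neither.
Matching residues: P2, V3, A4, W5, P7, S8, W11, N13, L15, Y19, M20, C21.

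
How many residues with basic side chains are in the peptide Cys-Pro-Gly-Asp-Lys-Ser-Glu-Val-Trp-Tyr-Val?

Lysine (K), arginine (R), and histidine (H) have basic, nitrogen-containing side chains.
Matching residues: Lys5.

1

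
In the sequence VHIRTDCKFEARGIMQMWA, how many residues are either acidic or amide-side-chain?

3

Acidic: D, E. Amide-side-chain: N, Q.
Acidic residues here: D6, E10 (2).
Amide-side-chain residues here: Q16 (1).
The two groups share no amino acid, so total = 2 + 1 = 3.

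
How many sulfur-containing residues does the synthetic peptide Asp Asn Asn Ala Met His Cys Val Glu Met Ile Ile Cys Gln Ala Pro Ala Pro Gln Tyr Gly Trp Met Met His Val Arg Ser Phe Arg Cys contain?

The sulfur-bearing residues are cysteine (–SH) and methionine (–S–CH₃).
Matching residues: Met5, Cys7, Met10, Cys13, Met23, Met24, Cys31.

7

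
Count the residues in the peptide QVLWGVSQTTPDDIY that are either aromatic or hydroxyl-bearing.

Aromatic: F, W, Y. Hydroxyl-bearing: S, T, Y.
Aromatic residues here: W4, Y15 (2).
Hydroxyl-bearing residues here: S7, T9, T10, Y15 (4).
Y is in both groups, so the 1 Y residue must not be double-counted.
Total = 2 + 4 − 1 = 5.

5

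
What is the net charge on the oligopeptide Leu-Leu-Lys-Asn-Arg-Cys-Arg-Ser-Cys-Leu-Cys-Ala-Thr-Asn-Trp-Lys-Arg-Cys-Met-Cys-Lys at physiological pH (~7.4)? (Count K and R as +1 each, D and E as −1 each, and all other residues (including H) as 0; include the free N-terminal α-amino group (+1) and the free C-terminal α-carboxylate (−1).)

+6

Positive (K, R): Lys3, Arg5, Arg7, Lys16, Arg17, Lys21 → +6.
Negative (D, E): none → −0.
The N-terminus (+1) and C-terminus (−1) cancel.
Net charge = (+6) + (−0) = +6.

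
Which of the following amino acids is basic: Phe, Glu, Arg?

The basic amino acids are Lys (K), Arg (R), and His (H).
Of the listed options, only Arg belongs to this group.

Arg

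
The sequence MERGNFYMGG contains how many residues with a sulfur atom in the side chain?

Cysteine (C, thiol) and methionine (M, thioether) are the two sulfur-containing amino acids.
Matching residues: M1, M8.

2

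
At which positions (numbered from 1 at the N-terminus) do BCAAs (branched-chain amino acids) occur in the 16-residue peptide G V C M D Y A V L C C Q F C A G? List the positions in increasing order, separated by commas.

2, 8, 9

Valine (V), leucine (L), and isoleucine (I) are the branched-chain amino acids.
Matching residues: V2, V8, L9.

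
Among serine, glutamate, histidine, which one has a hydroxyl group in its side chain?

The –OH-bearing residues are Ser, Thr (aliphatic alcohols), and Tyr (phenol).
Of the listed options, only serine belongs to this group.

serine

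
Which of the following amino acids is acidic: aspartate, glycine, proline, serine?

aspartate

Only D (aspartate) and E (glutamate) carry a side-chain carboxylic acid.
Of the listed options, only aspartate belongs to this group.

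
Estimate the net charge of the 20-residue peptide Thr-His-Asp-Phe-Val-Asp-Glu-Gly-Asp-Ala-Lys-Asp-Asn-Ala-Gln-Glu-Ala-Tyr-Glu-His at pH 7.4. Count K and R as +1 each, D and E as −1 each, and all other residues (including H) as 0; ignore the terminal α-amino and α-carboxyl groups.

Positive (K, R): Lys11 → +1.
Negative (D, E): Asp3, Asp6, Glu7, Asp9, Asp12, Glu16, Glu19 → −7.
Net charge = (+1) + (−7) = −6.

-6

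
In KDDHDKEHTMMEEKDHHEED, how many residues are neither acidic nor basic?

3

Acidic: D, E. Basic: K, R, H. All other residues are neither.
Matching residues: T9, M10, M11.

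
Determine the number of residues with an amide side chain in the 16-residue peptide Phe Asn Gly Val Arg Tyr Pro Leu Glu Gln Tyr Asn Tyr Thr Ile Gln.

4

Only N (asparagine) and Q (glutamine) carry a side-chain carboxamide.
Matching residues: Asn2, Gln10, Asn12, Gln16.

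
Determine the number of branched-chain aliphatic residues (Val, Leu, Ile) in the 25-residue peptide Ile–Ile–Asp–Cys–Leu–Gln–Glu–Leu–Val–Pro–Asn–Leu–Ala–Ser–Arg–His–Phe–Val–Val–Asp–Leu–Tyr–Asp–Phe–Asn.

9

Matching residues: Ile1, Ile2, Leu5, Leu8, Val9, Leu12, Val18, Val19, Leu21.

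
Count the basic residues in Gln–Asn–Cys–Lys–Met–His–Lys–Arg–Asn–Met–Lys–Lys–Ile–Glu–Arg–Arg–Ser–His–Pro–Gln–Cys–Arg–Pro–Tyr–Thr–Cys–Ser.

10

The basic amino acids are Lys (K), Arg (R), and His (H).
Matching residues: Lys4, His6, Lys7, Arg8, Lys11, Lys12, Arg15, Arg16, His18, Arg22.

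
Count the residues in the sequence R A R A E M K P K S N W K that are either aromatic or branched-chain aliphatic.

Aromatic: F, W, Y. Branched-chain aliphatic: I, L, V.
Aromatic residues here: W12 (1).
Branched-chain aliphatic residues here: none (0).
The two groups share no amino acid, so total = 1 + 0 = 1.

1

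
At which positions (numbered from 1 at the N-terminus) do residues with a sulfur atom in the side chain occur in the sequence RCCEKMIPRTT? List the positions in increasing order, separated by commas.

Only Cys (C) and Met (M) have a sulfur atom in the side chain.
Matching residues: C2, C3, M6.

2, 3, 6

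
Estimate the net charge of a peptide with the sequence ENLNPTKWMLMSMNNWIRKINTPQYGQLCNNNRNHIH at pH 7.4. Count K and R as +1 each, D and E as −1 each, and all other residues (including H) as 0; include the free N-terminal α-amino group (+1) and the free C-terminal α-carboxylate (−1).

+3

Positive (K, R): K7, R18, K19, R33 → +4.
Negative (D, E): E1 → −1.
The N-terminus (+1) and C-terminus (−1) cancel.
Net charge = (+4) + (−1) = +3.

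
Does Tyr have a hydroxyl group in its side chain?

Yes

Serine (S), threonine (T), and tyrosine (Y) each carry a hydroxyl group on the side chain.
Tyrosine is in this group.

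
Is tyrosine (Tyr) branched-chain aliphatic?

No

The BCAAs are Val, Leu, and Ile — aliphatic side chains with a branch point.
Tyrosine is not in this group.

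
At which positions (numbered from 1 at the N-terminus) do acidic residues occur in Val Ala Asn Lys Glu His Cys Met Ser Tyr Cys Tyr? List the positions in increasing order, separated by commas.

The acidic residues are Asp (D) and Glu (E), whose side chains end in a carboxylate group.
Matching residues: Glu5.

5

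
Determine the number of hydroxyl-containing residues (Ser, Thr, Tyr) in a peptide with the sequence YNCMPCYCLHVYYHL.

4

Matching residues: Y1, Y7, Y12, Y13.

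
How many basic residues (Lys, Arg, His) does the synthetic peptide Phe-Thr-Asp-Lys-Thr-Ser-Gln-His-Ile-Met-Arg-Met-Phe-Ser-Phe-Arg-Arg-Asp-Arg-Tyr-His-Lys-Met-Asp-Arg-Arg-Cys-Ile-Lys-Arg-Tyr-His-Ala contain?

13

Matching residues: Lys4, His8, Arg11, Arg16, Arg17, Arg19, His21, Lys22, Arg25, Arg26, Lys29, Arg30, His32.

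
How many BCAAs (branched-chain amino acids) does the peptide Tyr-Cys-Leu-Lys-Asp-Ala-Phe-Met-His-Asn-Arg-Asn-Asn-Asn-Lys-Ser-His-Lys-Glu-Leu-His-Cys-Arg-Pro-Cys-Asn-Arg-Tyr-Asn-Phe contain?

2

Valine (V), leucine (L), and isoleucine (I) are the branched-chain amino acids.
Matching residues: Leu3, Leu20.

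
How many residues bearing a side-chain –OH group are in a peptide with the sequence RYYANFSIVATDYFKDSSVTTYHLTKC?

11

Serine (S), threonine (T), and tyrosine (Y) each carry a hydroxyl group on the side chain.
Matching residues: Y2, Y3, S7, T11, Y13, S17, S18, T20, T21, Y22, T25.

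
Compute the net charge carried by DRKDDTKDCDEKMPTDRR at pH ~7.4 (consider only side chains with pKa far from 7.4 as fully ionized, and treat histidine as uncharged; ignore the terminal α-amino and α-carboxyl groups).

Near pH 7.4, K and R contribute +1 each, D and E contribute −1 each, and every other side chain (His included, as stated) is uncharged.
Positive (K, R): R2, K3, K7, K12, R17, R18 → +6.
Negative (D, E): D1, D4, D5, D8, D10, E11, D16 → −7.
Net charge = (+6) + (−7) = −1.

-1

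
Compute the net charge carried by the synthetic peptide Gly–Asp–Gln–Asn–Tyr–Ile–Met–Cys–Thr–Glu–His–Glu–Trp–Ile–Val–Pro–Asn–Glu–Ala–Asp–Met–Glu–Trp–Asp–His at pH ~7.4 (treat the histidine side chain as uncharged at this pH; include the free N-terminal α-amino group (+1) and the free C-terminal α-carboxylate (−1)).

Near pH 7.4, K and R contribute +1 each, D and E contribute −1 each, and every other side chain (His included, as stated) is uncharged.
Positive (K, R): none → +0.
Negative (D, E): Asp2, Glu10, Glu12, Glu18, Asp20, Glu22, Asp24 → −7.
The N-terminus (+1) and C-terminus (−1) cancel.
Net charge = (+0) + (−7) = −7.

-7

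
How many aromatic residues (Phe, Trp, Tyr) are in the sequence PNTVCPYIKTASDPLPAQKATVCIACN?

Matching residues: Y7.

1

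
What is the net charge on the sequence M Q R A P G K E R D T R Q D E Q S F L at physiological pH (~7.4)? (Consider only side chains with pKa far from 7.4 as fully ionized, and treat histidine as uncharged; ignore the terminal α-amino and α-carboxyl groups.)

Near pH 7.4, K and R contribute +1 each, D and E contribute −1 each, and every other side chain (His included, as stated) is uncharged.
Positive (K, R): R3, K7, R9, R12 → +4.
Negative (D, E): E8, D10, D14, E15 → −4.
Net charge = (+4) + (−4) = 0.

0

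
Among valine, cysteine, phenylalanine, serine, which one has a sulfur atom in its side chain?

cysteine

Cysteine (C, thiol) and methionine (M, thioether) are the two sulfur-containing amino acids.
Of the listed options, only cysteine belongs to this group.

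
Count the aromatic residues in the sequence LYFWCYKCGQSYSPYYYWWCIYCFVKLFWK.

Phenylalanine (F), tryptophan (W), and tyrosine (Y) have aromatic ring side chains.
Matching residues: Y2, F3, W4, Y6, Y12, Y15, Y16, Y17, W18, W19, Y22, F24, F28, W29.

14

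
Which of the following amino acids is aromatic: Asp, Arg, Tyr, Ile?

Tyr

Phenylalanine (F), tryptophan (W), and tyrosine (Y) have aromatic ring side chains.
Of the listed options, only Tyr belongs to this group.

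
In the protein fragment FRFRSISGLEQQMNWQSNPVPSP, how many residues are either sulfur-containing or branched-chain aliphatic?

4

Sulfur-containing: C, M. Branched-chain aliphatic: I, L, V.
Sulfur-containing residues here: M13 (1).
Branched-chain aliphatic residues here: I6, L9, V20 (3).
The two groups share no amino acid, so total = 1 + 3 = 4.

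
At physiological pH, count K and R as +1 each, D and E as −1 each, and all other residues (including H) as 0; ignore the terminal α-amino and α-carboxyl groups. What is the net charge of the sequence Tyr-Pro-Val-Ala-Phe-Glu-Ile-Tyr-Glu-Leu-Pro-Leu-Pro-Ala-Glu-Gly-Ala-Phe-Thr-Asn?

Positive (K, R): none → +0.
Negative (D, E): Glu6, Glu9, Glu15 → −3.
Net charge = (+0) + (−3) = −3.

-3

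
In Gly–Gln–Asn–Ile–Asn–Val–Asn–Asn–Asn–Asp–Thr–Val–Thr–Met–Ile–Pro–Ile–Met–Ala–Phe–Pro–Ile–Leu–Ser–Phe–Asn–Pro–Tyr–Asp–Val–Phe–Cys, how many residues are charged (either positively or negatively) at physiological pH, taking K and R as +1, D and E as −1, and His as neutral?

Charged side chains at pH ~7.4: K, R (positive); D, E (negative).
Matching residues: Asp10, Asp29.

2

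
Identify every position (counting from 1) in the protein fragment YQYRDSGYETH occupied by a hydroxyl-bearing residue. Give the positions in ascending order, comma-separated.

The –OH-bearing residues are Ser, Thr (aliphatic alcohols), and Tyr (phenol).
Matching residues: Y1, Y3, S6, Y8, T10.

1, 3, 6, 8, 10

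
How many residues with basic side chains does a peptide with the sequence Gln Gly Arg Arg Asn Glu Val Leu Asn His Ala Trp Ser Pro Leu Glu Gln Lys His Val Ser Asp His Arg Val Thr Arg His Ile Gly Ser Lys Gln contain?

10

Lysine (K), arginine (R), and histidine (H) have basic, nitrogen-containing side chains.
Matching residues: Arg3, Arg4, His10, Lys18, His19, His23, Arg24, Arg27, His28, Lys32.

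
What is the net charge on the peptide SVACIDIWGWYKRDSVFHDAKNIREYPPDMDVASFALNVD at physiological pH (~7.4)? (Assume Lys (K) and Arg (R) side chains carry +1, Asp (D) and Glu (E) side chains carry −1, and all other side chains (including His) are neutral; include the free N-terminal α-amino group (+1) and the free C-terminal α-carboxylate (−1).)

-3

Positive (K, R): K12, R13, K21, R24 → +4.
Negative (D, E): D6, D14, D19, E25, D29, D31, D40 → −7.
The N-terminus (+1) and C-terminus (−1) cancel.
Net charge = (+4) + (−7) = −3.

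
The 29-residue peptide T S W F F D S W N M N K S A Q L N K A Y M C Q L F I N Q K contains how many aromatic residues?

F, W, and Y each carry an aromatic ring on the side chain.
Matching residues: W3, F4, F5, W8, Y20, F25.

6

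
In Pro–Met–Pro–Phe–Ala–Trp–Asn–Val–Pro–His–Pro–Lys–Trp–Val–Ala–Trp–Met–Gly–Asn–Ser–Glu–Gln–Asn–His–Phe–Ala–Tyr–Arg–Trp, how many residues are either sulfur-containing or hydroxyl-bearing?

Sulfur-containing: C, M. Hydroxyl-bearing: S, T, Y.
Sulfur-containing residues here: Met2, Met17 (2).
Hydroxyl-bearing residues here: Ser20, Tyr27 (2).
The two groups share no amino acid, so total = 2 + 2 = 4.

4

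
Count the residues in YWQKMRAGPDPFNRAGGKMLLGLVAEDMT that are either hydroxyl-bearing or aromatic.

Hydroxyl-bearing: S, T, Y. Aromatic: F, W, Y.
Hydroxyl-bearing residues here: Y1, T29 (2).
Aromatic residues here: Y1, W2, F12 (3).
Y is in both groups, so the 1 Y residue must not be double-counted.
Total = 2 + 3 − 1 = 4.

4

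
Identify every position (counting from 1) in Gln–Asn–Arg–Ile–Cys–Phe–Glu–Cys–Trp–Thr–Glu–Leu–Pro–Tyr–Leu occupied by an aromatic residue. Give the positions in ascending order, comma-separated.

Phenylalanine (F), tryptophan (W), and tyrosine (Y) have aromatic ring side chains.
Matching residues: Phe6, Trp9, Tyr14.

6, 9, 14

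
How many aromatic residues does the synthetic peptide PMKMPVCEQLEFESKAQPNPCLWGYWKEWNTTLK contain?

F, W, and Y each carry an aromatic ring on the side chain.
Matching residues: F12, W23, Y25, W26, W29.

5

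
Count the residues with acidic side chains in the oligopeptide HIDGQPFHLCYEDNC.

3

Aspartate (D) and glutamate (E) have carboxylic-acid side chains and are the acidic amino acids.
Matching residues: D3, E12, D13.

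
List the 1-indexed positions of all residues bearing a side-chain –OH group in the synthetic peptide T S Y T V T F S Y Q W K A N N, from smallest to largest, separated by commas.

Serine (S), threonine (T), and tyrosine (Y) each carry a hydroxyl group on the side chain.
Matching residues: T1, S2, Y3, T4, T6, S8, Y9.

1, 2, 3, 4, 6, 8, 9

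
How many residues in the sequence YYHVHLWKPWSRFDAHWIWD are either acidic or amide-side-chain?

Acidic: D, E. Amide-side-chain: N, Q.
Acidic residues here: D14, D20 (2).
Amide-side-chain residues here: none (0).
The two groups share no amino acid, so total = 2 + 0 = 2.

2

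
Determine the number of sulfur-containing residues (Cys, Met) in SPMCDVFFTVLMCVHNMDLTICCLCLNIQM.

Matching residues: M3, C4, M12, C13, M17, C22, C23, C25, M30.

9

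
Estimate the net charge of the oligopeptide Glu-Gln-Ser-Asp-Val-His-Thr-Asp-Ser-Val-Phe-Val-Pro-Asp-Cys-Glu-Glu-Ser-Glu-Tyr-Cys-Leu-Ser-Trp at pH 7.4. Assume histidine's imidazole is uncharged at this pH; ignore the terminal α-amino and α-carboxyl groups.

The side chains ionized at physiological pH are Lys/Arg (+1) and Asp/Glu (−1); with His treated as neutral, nothing else contributes.
Positive (K, R): none → +0.
Negative (D, E): Glu1, Asp4, Asp8, Asp14, Glu16, Glu17, Glu19 → −7.
Net charge = (+0) + (−7) = −7.

-7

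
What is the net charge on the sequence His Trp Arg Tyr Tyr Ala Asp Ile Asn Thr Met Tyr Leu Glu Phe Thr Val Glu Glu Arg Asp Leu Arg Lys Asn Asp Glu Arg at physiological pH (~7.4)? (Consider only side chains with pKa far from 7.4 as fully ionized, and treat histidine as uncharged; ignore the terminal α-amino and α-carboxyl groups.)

Near pH 7.4, K and R contribute +1 each, D and E contribute −1 each, and every other side chain (His included, as stated) is uncharged.
Positive (K, R): Arg3, Arg20, Arg23, Lys24, Arg28 → +5.
Negative (D, E): Asp7, Glu14, Glu18, Glu19, Asp21, Asp26, Glu27 → −7.
Net charge = (+5) + (−7) = −2.

-2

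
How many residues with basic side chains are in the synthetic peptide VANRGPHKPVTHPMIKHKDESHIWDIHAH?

The basic amino acids are Lys (K), Arg (R), and His (H).
Matching residues: R4, H7, K8, H12, K16, H17, K18, H22, H27, H29.

10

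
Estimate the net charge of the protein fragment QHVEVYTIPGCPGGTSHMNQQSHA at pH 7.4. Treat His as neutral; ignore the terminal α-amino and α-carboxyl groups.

The side chains ionized at physiological pH are Lys/Arg (+1) and Asp/Glu (−1); with His treated as neutral, nothing else contributes.
Positive (K, R): none → +0.
Negative (D, E): E4 → −1.
Net charge = (+0) + (−1) = −1.

-1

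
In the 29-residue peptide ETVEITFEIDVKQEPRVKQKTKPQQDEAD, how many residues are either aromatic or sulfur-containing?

Aromatic: F, W, Y. Sulfur-containing: C, M.
Aromatic residues here: F7 (1).
Sulfur-containing residues here: none (0).
The two groups share no amino acid, so total = 1 + 0 = 1.

1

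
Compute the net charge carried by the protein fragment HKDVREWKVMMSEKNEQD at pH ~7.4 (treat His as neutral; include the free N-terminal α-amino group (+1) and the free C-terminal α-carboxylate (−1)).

At pH ~7.4 the Lys and Arg side chains are protonated (+1), the Asp and Glu side chains are deprotonated (−1), and with His taken as neutral all other side chains carry no charge.
Positive (K, R): K2, R5, K8, K14 → +4.
Negative (D, E): D3, E6, E13, E16, D18 → −5.
The N-terminus (+1) and C-terminus (−1) cancel.
Net charge = (+4) + (−5) = −1.

-1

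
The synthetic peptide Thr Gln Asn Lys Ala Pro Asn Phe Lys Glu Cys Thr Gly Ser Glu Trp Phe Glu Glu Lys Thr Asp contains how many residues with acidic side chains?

Only D (aspartate) and E (glutamate) carry a side-chain carboxylic acid.
Matching residues: Glu10, Glu15, Glu18, Glu19, Asp22.

5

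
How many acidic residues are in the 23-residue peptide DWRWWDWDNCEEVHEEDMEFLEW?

Only D (aspartate) and E (glutamate) carry a side-chain carboxylic acid.
Matching residues: D1, D6, D8, E11, E12, E15, E16, D17, E19, E22.

10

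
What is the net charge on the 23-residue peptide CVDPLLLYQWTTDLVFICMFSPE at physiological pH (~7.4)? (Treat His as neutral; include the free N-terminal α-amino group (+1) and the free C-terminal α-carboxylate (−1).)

At pH ~7.4 the Lys and Arg side chains are protonated (+1), the Asp and Glu side chains are deprotonated (−1), and with His taken as neutral all other side chains carry no charge.
Positive (K, R): none → +0.
Negative (D, E): D3, D13, E23 → −3.
The N-terminus (+1) and C-terminus (−1) cancel.
Net charge = (+0) + (−3) = −3.

-3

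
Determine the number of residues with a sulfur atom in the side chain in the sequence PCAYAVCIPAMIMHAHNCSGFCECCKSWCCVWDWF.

10

Only Cys (C) and Met (M) have a sulfur atom in the side chain.
Matching residues: C2, C7, M11, M13, C18, C22, C24, C25, C29, C30.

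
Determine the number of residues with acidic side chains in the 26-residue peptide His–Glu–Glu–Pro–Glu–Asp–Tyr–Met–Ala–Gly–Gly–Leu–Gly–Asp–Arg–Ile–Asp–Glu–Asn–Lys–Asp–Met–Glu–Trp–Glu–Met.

The acidic residues are Asp (D) and Glu (E), whose side chains end in a carboxylate group.
Matching residues: Glu2, Glu3, Glu5, Asp6, Asp14, Asp17, Glu18, Asp21, Glu23, Glu25.

10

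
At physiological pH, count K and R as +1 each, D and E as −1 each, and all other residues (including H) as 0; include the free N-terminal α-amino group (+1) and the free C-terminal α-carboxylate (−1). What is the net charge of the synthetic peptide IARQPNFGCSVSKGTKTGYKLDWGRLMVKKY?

+6

Positive (K, R): R3, K13, K16, K20, R25, K29, K30 → +7.
Negative (D, E): D22 → −1.
The N-terminus (+1) and C-terminus (−1) cancel.
Net charge = (+7) + (−1) = +6.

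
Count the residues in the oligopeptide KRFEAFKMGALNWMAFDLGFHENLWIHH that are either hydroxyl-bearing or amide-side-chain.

2

Hydroxyl-bearing: S, T, Y. Amide-side-chain: N, Q.
Hydroxyl-bearing residues here: none (0).
Amide-side-chain residues here: N12, N23 (2).
The two groups share no amino acid, so total = 0 + 2 = 2.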